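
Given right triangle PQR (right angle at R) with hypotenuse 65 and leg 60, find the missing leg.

Rearranging the Pythagorean theorem to solve for the unknown leg:
leg^2 = hypotenuse^2 - known_leg^2 = 4225 - 3600 = 625
leg = sqrt(625) = 25.

25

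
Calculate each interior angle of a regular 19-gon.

Each interior angle of a regular n-gon is (n - 2) * 180 / n.
For n = 19: (19 - 2) * 180 / 19 = 3060/19 = 3060/19 degrees.

3060/19 degrees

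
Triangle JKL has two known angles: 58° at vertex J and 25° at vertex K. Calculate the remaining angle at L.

Let angle L = x. Then 58 + 25 + x = 180.
x = 180 - 83 = 97 degrees.

97 degrees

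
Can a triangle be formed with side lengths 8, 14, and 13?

Check all three triangle inequalities:
8 + 14 = 22 > 13 ✓
8 + 13 = 21 > 14 ✓
14 + 13 = 27 > 8 ✓
All conditions hold, so these sides form a valid triangle.

Yes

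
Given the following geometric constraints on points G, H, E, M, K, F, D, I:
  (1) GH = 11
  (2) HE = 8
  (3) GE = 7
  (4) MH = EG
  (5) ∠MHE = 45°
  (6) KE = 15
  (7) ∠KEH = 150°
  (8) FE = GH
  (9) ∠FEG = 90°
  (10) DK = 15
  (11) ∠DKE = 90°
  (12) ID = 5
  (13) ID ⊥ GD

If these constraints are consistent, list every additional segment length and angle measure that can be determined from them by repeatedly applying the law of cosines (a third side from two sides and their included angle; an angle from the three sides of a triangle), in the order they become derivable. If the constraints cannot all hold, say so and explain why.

The constraints are consistent. Derivable facts, in order:
After 1 step:
- ED = 15·√2
- EM ≈ 5.81
- GF = √170
- HK ≈ 22.29
- ∠EGH = 46.5°
- ∠EHG = 39.4°
- ∠GEH = 94.1°
After 2 steps:
- ∠DEK = 45°
- ∠EDK = 45°
- ∠EFG = 32.47°
- ∠EGF = 57.53°
- ∠EHK = 19.66°
- ∠EKH = 10.34°
- ∠EMH = 76.64°
- ∠HEM = 58.36°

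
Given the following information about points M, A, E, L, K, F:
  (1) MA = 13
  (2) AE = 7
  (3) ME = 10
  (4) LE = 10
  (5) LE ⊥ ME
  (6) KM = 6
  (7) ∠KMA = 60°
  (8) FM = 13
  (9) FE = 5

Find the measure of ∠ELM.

Step 1: By the law of cosines on triangle LEM: LM² = 10² + 10² − 2·10·10·cos(90°) = 200, so LM = 10·√2.
Step 2: By the inverse law of cosines on triangle ELM: cos(∠ELM) = (10² + (10·√2)² − 10²) / (2·10·10·√2) = 200/282.84 = 0.7071, so ∠ELM = 45°.

Therefore, the measure of angle ∠ELM = 45°.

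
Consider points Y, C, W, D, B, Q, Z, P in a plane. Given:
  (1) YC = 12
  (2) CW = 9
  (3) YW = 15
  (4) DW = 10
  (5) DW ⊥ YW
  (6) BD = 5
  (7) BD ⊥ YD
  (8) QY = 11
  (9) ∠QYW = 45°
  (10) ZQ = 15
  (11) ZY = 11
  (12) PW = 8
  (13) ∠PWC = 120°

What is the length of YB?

Step 1: By the law of cosines on triangle DWY: DY² = 10² + 15² − 2·10·15·cos(90°) = 325, so DY = 5·√13.
Step 2: By the law of cosines on triangle YDB: YB² = (5·√13)² + 5² − 2·5·√13·5·cos(90°) = 350, so YB = 5·√14.

Therefore, the length of YB = 5·√14.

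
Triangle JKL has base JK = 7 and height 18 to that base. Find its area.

A triangle's area is half the area of a rectangle with the same base and height.
Area = (1/2) * 7 * 18 = 63.

63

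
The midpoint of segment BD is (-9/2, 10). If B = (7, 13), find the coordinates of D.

Using the midpoint formula: M = ((x1 + x2)/2, (y1 + y2)/2)
We know M = (-9/2, 10) and B = (7, 13)
For x: -9/2 = (7 + x2)/2, so x2 = 2*-9/2 - 7 = -16
For y: 10 = (13 + y2)/2, so y2 = 2*10 - 13 = 7
D = (-16, 7)

(-16, 7)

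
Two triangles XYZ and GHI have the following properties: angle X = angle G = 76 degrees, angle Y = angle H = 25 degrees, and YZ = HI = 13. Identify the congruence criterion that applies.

The given information provides:
angle X = angle G = 76 degrees, angle Y = angle H = 25 degrees, and YZ = HI = 13
This matches the AAS congruence theorem.
Two pairs of corresponding angles and a non-included side are equal (Angle-Angle-Side).

AAS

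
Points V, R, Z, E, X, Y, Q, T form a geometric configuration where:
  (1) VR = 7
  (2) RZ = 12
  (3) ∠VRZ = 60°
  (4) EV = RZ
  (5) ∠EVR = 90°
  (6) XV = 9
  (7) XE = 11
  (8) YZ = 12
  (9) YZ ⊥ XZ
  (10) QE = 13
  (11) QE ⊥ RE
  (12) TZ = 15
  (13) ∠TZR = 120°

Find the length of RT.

Step 1: By the law of cosines on triangle RZT: RT² = 12² + 15² − 2·12·15·cos(120°) = 549, so RT = 3·√61.

Therefore, the length of RT = 3·√61.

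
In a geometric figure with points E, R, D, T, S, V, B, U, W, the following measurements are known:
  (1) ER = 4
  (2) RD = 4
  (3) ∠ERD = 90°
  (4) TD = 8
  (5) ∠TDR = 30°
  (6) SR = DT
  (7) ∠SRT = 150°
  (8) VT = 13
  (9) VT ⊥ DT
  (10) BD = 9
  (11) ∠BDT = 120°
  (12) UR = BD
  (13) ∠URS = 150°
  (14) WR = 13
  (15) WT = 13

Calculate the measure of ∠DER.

Step 1: By the law of cosines on triangle ERD: ED² = 4² + 4² − 2·4·4·cos(90°) = 32, so ED = 4·√2.
Step 2: By the inverse law of cosines on triangle DER: cos(∠DER) = ((4·√2)² + 4² − 4²) / (2·4·√2·4) = 32/45.25 = 0.7071, so ∠DER = 45°.

Therefore, the measure of angle ∠DER = 45°.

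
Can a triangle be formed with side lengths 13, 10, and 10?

Yes.
The triangle inequality requires that the sum of any two sides exceeds the third.
Here 10 + 10 = 20 > 13, so the condition is met.

Yes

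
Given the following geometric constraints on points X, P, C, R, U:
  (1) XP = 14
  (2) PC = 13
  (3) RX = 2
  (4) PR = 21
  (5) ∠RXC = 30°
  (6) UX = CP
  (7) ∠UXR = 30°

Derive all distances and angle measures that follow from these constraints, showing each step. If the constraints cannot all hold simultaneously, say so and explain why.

These constraints are not satisfiable: by the triangle inequality in triangle XPR, (1) XP = 14 and (3) RX = 2 force PR ≤ 14 + 2 = 16, but (4) says PR = 21. No planar figure meets all of them, so nothing further can be derived.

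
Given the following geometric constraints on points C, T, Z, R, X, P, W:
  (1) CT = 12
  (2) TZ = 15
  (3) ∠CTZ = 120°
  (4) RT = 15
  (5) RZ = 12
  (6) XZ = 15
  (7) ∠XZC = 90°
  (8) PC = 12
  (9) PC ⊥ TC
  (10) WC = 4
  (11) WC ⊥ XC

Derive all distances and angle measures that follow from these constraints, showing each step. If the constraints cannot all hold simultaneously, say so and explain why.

The constraints are consistent.

Step 1: From CT = 12, TZ = 15, and ∠CTZ = 120°, by the law of cosines:
  CZ² = CT² + TZ² - 2·CT·TZ·cos(120°) = 144 + 225 + 180 = 549
  CZ = 3·√61

Step 2: From TC = 12, CP = 12, and ∠TCP = 90°, by the law of cosines:
  TP² = TC² + CP² - 2·TC·CP·cos(90°) = 144 + 144 - 0 = 288
  TP = 12·√2

Step 3: From TR = 15, TZ = 15, RZ = 12, by the inverse law of cosines:
  cos(∠RTZ) = (TR² + TZ² - RZ²) / (2·TR·TZ)
  ∠RTZ = 47.16°

Step 4: From ZR = 12, ZT = 15, RT = 15, by the inverse law of cosines:
  cos(∠RZT) = (ZR² + ZT² - RT²) / (2·ZR·ZT)
  ∠RZT = 66.42°

Step 5: From RT = 15, RZ = 12, TZ = 15, by the inverse law of cosines:
  cos(∠TRZ) = (RT² + RZ² - TZ²) / (2·RT·RZ)
  ∠TRZ = 66.42°

Step 6: From CZ = 3·√61, ZX = 15, and ∠CZX = 90°, by the law of cosines:
  CX² = CZ² + ZX² - 2·CZ·ZX·cos(90°) = 549 + 225 - 0 = 774
  CX = 3·√86

Step 7: From CT = 12, CZ = 3·√61, TZ = 15, by the inverse law of cosines:
  cos(∠TCZ) = (CT² + CZ² - TZ²) / (2·CT·CZ)
  ∠TCZ = 33.67°

Step 8: From TC = 12, TP = 12·√2, CP = 12, by the inverse law of cosines:
  cos(∠CTP) = (TC² + TP² - CP²) / (2·TC·TP)
  ∠CTP = 45°

Step 9: From ZC = 3·√61, ZT = 15, CT = 12, by the inverse law of cosines:
  cos(∠CZT) = (ZC² + ZT² - CT²) / (2·ZC·ZT)
  ∠CZT = 26.33°

Step 10: From PC = 12, PT = 12·√2, CT = 12, by the inverse law of cosines:
  cos(∠CPT) = (PC² + PT² - CT²) / (2·PC·PT)
  ∠CPT = 45°

Step 11: From XC = 3·√86, CW = 4, and ∠XCW = 90°, by the law of cosines:
  XW² = XC² + CW² - 2·XC·CW·cos(90°) = 774 + 16 - 0 = 790
  XW ≈ 28.11

Step 12: From CX = 3·√86, CZ = 3·√61, XZ = 15, by the inverse law of cosines:
  cos(∠XCZ) = (CX² + CZ² - XZ²) / (2·CX·CZ)
  ∠XCZ = 32.63°

Step 13: From XC = 3·√86, XZ = 15, CZ = 3·√61, by the inverse law of cosines:
  cos(∠CXZ) = (XC² + XZ² - CZ²) / (2·XC·XZ)
  ∠CXZ = 57.37°

Step 14: From XC = 3·√86, XW = 28.11, CW = 4, by the inverse law of cosines:
  cos(∠CXW) = (XC² + XW² - CW²) / (2·XC·XW)
  ∠CXW = 8.18°

Step 15: From WC = 4, WX = 28.11, CX = 3·√86, by the inverse law of cosines:
  cos(∠CWX) = (WC² + WX² - CX²) / (2·WC·WX)
  ∠CWX = 81.82°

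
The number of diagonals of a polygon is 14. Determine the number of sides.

Using d = n(n - 3)/2, we solve 14 = n(n - 3)/2.
So n(n - 3) = 28.
Testing n = 7: 7 * 4 = 28 = 28. Correct.
The polygon has 7 sides.

7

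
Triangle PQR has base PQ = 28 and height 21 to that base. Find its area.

Area = (1/2) * base * height
Area = (1/2) * 28 * 21
Area = 294

294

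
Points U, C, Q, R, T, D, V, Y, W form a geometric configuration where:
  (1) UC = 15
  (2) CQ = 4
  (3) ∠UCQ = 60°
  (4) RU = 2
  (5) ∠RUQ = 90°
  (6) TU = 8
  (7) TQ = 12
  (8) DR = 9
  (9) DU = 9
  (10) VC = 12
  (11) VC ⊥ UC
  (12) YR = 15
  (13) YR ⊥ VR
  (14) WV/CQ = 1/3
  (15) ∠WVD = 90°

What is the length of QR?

Step 1: By the law of cosines on triangle UCQ: UQ² = 15² + 4² − 2·15·4·cos(60°) = 181, so UQ = √181.
Step 2: By the law of cosines on triangle QUR: QR² = √181² + 2² − 2·√181·2·cos(90°) = 185, so QR = √185.

Therefore, the length of QR = √185.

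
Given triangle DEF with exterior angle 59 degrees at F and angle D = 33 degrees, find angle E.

angle E = 59 - 33 = 26 degrees (exterior angle theorem).

26 degrees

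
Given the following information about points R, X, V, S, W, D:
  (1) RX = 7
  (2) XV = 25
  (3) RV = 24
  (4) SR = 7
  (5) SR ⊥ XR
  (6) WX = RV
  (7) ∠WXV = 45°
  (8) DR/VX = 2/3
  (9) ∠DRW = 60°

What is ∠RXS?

Step 1: By the law of cosines on triangle XRS: XS² = 7² + 7² − 2·7·7·cos(90°) = 98, so XS = 7·√2.
Step 2: By the inverse law of cosines on triangle RXS: cos(∠RXS) = (7² + (7·√2)² − 7²) / (2·7·7·√2) = 98/138.59 = 0.7071, so ∠RXS = 45°.

Therefore, the measure of angle ∠RXS = 45°.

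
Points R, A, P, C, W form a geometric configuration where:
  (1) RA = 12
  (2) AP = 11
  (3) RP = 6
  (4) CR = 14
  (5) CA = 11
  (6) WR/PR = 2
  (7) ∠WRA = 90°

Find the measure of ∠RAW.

From the given relations: WR = 2·PR = 2·6 = 12.
Step 1: By the law of cosines on triangle ARW: AW² = 12² + 12² − 2·12·12·cos(90°) = 288, so AW = 12·√2.
Step 2: By the inverse law of cosines on triangle RAW: cos(∠RAW) = (12² + (12·√2)² − 12²) / (2·12·12·√2) = 288/407.29 = 0.7071, so ∠RAW = 45°.

Therefore, the measure of angle ∠RAW = 45°.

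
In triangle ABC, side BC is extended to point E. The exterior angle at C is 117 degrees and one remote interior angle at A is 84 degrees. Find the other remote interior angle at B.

The exterior angle theorem states that an exterior angle equals the sum of the two non-adjacent interior angles.
So 117 = 84 + angle B, which gives angle B = 117 - 84 = 33 degrees.

33 degrees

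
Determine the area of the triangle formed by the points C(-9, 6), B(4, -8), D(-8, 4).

Using the Shoelace formula for a triangle:
Area = (1/2)|x0(y1 - y2) + x1(y2 - y0) + x2(y0 - y1)|
Area = (1/2)|-9(-8 - 4) + 4(4 - 6) + -8(6 - -8)|
Area = (1/2)|108 + -8 + -112|
Area = (1/2)|-12|
Area = (1/2)(12)
Area = 6

6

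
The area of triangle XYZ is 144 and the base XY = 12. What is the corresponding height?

height = 2 * 144 / 12 = 24

24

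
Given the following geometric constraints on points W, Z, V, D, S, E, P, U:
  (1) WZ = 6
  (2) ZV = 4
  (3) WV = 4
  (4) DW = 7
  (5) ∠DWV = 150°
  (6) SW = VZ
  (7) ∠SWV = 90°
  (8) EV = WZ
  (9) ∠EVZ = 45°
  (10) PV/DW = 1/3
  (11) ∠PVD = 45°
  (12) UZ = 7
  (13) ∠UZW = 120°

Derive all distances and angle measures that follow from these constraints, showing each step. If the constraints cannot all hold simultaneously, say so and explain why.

The constraints are consistent.

From the given relations:
  SW = VZ = 4
  EV = WZ = 6
  PV = 1/3·DW = 1/3·7 ≈ 2.33

Step 1: From WZ = 6, ZU = 7, and ∠WZU = 120°, by the law of cosines:
  WU² = WZ² + ZU² - 2·WZ·ZU·cos(120°) = 36 + 49 + 42 = 127
  WU = √127

Step 2: From ZV = 4, VE = 6, and ∠ZVE = 45°, by the law of cosines:
  ZE² = ZV² + VE² - 2·ZV·VE·cos(45°) = 16 + 36 - 33.94 = 18.06
  ZE ≈ 4.25

Step 3: From VW = 4, WD = 7, and ∠VWD = 150°, by the law of cosines:
  VD² = VW² + WD² - 2·VW·WD·cos(150°) = 16 + 49 + 48.5 = 113.5
  VD ≈ 10.65

Step 4: From VW = 4, WS = 4, and ∠VWS = 90°, by the law of cosines:
  VS² = VW² + WS² - 2·VW·WS·cos(90°) = 16 + 16 - 0 = 32
  VS = 4·√2

Step 5: From WV = 4, WZ = 6, VZ = 4, by the inverse law of cosines:
  cos(∠VWZ) = (WV² + WZ² - VZ²) / (2·WV·WZ)
  ∠VWZ = 41.41°

Step 6: From ZV = 4, ZW = 6, VW = 4, by the inverse law of cosines:
  cos(∠VZW) = (ZV² + ZW² - VW²) / (2·ZV·ZW)
  ∠VZW = 41.41°

Step 7: From VW = 4, VZ = 4, WZ = 6, by the inverse law of cosines:
  cos(∠WVZ) = (VW² + VZ² - WZ²) / (2·VW·VZ)
  ∠WVZ = 97.18°

Step 8: From DV = 10.65, VP = 2.33, and ∠DVP = 45°, by the law of cosines:
  DP² = DV² + VP² - 2·DV·VP·cos(45°) = 113.5 + 5.444 - 35.15 = 83.79
  DP ≈ 9.15

Step 9: From WU = √127, WZ = 6, UZ = 7, by the inverse law of cosines:
  cos(∠UWZ) = (WU² + WZ² - UZ²) / (2·WU·WZ)
  ∠UWZ = 32.54°

Step 10: From ZE = 4.25, ZV = 4, EV = 6, by the inverse law of cosines:
  cos(∠EZV) = (ZE² + ZV² - EV²) / (2·ZE·ZV)
  ∠EZV = 93.27°

Step 11: From VD = 10.65, VW = 4, DW = 7, by the inverse law of cosines:
  cos(∠DVW) = (VD² + VW² - DW²) / (2·VD·VW)
  ∠DVW = 19.18°

Step 12: From VS = 4·√2, VW = 4, SW = 4, by the inverse law of cosines:
  cos(∠SVW) = (VS² + VW² - SW²) / (2·VS·VW)
  ∠SVW = 45°

Step 13: From DV = 10.65, DW = 7, VW = 4, by the inverse law of cosines:
  cos(∠VDW) = (DV² + DW² - VW²) / (2·DV·DW)
  ∠VDW = 10.82°

Step 14: From SV = 4·√2, SW = 4, VW = 4, by the inverse law of cosines:
  cos(∠VSW) = (SV² + SW² - VW²) / (2·SV·SW)
  ∠VSW = 45°

Step 15: From EV = 6, EZ = 4.25, VZ = 4, by the inverse law of cosines:
  cos(∠VEZ) = (EV² + EZ² - VZ²) / (2·EV·EZ)
  ∠VEZ = 41.73°

Step 16: From UW = √127, UZ = 7, WZ = 6, by the inverse law of cosines:
  cos(∠WUZ) = (UW² + UZ² - WZ²) / (2·UW·UZ)
  ∠WUZ = 27.46°

Step 17: From DP = 9.15, DV = 10.65, PV = 2.33, by the inverse law of cosines:
  cos(∠PDV) = (DP² + DV² - PV²) / (2·DP·DV)
  ∠PDV = 10.38°

Step 18: From PD = 9.15, PV = 2.33, DV = 10.65, by the inverse law of cosines:
  cos(∠DPV) = (PD² + PV² - DV²) / (2·PD·PV)
  ∠DPV = 124.62°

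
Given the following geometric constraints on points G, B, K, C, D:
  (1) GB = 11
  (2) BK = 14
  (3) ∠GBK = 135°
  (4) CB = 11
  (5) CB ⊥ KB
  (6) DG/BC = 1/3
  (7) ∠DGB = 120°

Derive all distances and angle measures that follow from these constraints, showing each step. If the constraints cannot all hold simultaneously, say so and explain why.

The constraints are consistent.

From the given relations:
  DG = 1/3·BC = 1/3·11 ≈ 3.67

Step 1: From GB = 11, BK = 14, and ∠GBK = 135°, by the law of cosines:
  GK² = GB² + BK² - 2·GB·BK·cos(135°) = 121 + 196 + 217.8 = 534.8
  GK ≈ 23.13

Step 2: From BG = 11, GD = 3.67, and ∠BGD = 120°, by the law of cosines:
  BD² = BG² + GD² - 2·BG·GD·cos(120°) = 121 + 13.44 + 40.33 = 174.8
  BD ≈ 13.22

Step 3: From KB = 14, BC = 11, and ∠KBC = 90°, by the law of cosines:
  KC² = KB² + BC² - 2·KB·BC·cos(90°) = 196 + 121 - 0 = 317
  KC ≈ 17.8

Step 4: From GB = 11, GK = 23.13, BK = 14, by the inverse law of cosines:
  cos(∠BGK) = (GB² + GK² - BK²) / (2·GB·GK)
  ∠BGK = 25.35°

Step 5: From BD = 13.22, BG = 11, DG = 3.67, by the inverse law of cosines:
  cos(∠DBG) = (BD² + BG² - DG²) / (2·BD·BG)
  ∠DBG = 13.9°

Step 6: From KB = 14, KC = 17.8, BC = 11, by the inverse law of cosines:
  cos(∠BKC) = (KB² + KC² - BC²) / (2·KB·KC)
  ∠BKC = 38.16°

Step 7: From KB = 14, KG = 23.13, BG = 11, by the inverse law of cosines:
  cos(∠BKG) = (KB² + KG² - BG²) / (2·KB·KG)
  ∠BKG = 19.65°

Step 8: From CB = 11, CK = 17.8, BK = 14, by the inverse law of cosines:
  cos(∠BCK) = (CB² + CK² - BK²) / (2·CB·CK)
  ∠BCK = 51.84°

Step 9: From DB = 13.22, DG = 3.67, BG = 11, by the inverse law of cosines:
  cos(∠BDG) = (DB² + DG² - BG²) / (2·DB·DG)
  ∠BDG = 46.1°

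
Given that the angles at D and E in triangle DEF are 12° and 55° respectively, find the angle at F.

The interior angles sum to 180°: angle F = 180 - 12 - 55 = 113°.
The triangle is obtuse (angles 12°, 55°, 113°).

113 degrees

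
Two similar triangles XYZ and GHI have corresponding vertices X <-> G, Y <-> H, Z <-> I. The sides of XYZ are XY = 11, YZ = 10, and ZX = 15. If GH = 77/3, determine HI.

k = 77/3/11 = 7/3. HI = 7/3 * 10 = 70/3.

70/3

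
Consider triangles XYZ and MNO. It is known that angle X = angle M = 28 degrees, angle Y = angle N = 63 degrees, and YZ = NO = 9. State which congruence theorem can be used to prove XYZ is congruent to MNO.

Consider the given information: angle X = angle M = 28 degrees, angle Y = angle N = 63 degrees, and YZ = NO = 9
This is not SSS or HL: SSS requires all three pairs of sides, but we don't have that. HL only applies to right triangles with matching hypotenuse and leg.
The correct criterion is AAS. Two pairs of corresponding angles and a non-included side are equal (Angle-Angle-Side).

AAS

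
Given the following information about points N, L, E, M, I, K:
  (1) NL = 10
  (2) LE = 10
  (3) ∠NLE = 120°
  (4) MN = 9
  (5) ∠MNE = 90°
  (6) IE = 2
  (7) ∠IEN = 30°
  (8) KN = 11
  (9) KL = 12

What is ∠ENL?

Step 1: By the law of cosines on triangle NLE: NE² = 10² + 10² − 2·10·10·cos(120°) = 300, so NE = 10·√3.
Step 2: By the inverse law of cosines on triangle ENL: cos(∠ENL) = ((10·√3)² + 10² − 10²) / (2·10·√3·10) = 300/346.41 = 0.866, so ∠ENL = 30°.

Therefore, the measure of angle ∠ENL = 30°.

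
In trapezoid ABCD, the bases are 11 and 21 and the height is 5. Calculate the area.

A trapezoid's area equals the midsegment times the height.
The midsegment is (11 + 21) / 2 = 16.
Area = 16 * 5 = 80.

80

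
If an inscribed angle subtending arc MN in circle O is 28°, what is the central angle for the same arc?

By the inscribed angle theorem, the central angle is twice the inscribed angle.
Central angle = 2 × 28° = 56°

56°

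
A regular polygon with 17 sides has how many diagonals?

Each of the 17 vertices connects to 14 non-adjacent vertices via diagonals.
Total connections = 17 × 14 = 238, but each diagonal is counted twice.
Number of diagonals = 238 / 2 = 119.

119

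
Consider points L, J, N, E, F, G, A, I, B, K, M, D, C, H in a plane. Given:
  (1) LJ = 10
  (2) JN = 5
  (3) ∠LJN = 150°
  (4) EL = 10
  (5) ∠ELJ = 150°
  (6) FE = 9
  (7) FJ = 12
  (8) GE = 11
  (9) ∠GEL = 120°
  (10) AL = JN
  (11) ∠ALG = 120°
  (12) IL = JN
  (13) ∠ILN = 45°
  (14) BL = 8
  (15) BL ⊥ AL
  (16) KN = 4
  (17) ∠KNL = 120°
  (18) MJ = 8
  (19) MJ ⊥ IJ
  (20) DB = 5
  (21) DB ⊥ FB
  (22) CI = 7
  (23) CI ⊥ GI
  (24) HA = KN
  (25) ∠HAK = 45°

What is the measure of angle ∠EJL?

Step 1: By the law of cosines on triangle JLE: JE² = 10² + 10² − 2·10·10·cos(150°) = 373.21, so JE ≈ 19.32.
Step 2: By the inverse law of cosines on triangle EJL: cos(∠EJL) = (19.32² + 10² − 10²) / (2·19.32·10) = 373.21/386.37 = 0.9659, so ∠EJL = 15°.

Therefore, the measure of angle ∠EJL = 15°.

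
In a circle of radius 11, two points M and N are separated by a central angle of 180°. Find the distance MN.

Drop a perpendicular from the center to the chord, bisecting both the chord and the central angle.
Each half-chord = r sin(θ/2) = 11 sin(90°).
The full chord = 2 × 11 × sin(90°) = 22.

22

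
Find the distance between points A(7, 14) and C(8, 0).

d = sqrt((1)^2 + (-14)^2) = sqrt(197)

sqrt(197)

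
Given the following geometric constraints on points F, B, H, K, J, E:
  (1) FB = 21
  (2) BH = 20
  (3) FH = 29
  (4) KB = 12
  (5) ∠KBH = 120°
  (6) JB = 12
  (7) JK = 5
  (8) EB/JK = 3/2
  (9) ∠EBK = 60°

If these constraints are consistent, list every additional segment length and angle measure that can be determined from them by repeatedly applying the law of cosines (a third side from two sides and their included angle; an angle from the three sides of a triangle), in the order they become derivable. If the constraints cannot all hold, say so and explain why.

The constraints are consistent. Derivable facts, in order:
After 1 step:
- HK = 28
- KE ≈ 10.5
- ∠BFH = 43.6°
- ∠BHF = 46.4°
- ∠BJK = 77.98°
- ∠BKJ = 77.98°
- ∠FBH = 90°
- ∠JBK = 24.05°
After 2 steps:
- ∠BEK = 81.79°
- ∠BHK = 21.79°
- ∠BKE = 38.21°
- ∠BKH = 38.21°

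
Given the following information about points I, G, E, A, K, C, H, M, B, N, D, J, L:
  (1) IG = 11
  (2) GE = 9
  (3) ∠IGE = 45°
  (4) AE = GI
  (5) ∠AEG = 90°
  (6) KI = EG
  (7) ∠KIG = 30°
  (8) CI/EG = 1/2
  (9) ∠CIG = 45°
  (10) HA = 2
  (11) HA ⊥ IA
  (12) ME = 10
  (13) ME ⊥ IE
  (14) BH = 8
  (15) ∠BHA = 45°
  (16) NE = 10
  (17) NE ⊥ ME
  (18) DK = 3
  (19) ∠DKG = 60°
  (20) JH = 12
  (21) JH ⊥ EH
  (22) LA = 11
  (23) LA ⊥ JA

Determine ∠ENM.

Step 1: By the law of cosines on triangle NEM: NM² = 10² + 10² − 2·10·10·cos(90°) = 200, so NM = 10·√2.
Step 2: By the inverse law of cosines on triangle ENM: cos(∠ENM) = (10² + (10·√2)² − 10²) / (2·10·10·√2) = 200/282.84 = 0.7071, so ∠ENM = 45°.

Therefore, the measure of angle ∠ENM = 45°.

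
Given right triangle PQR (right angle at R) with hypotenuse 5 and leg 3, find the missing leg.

Rearranging the Pythagorean theorem to solve for the unknown leg:
leg^2 = hypotenuse^2 - known_leg^2 = 25 - 9 = 16
leg = sqrt(16) = 4.

4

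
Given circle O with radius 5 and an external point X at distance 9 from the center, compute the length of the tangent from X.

tangent = √(d² - r²) = √(9² - 5²) = √(81 - 25) = √56 = 2*sqrt(14)

2*sqrt(14)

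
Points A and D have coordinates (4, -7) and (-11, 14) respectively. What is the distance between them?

The horizontal distance is |-11 - 4| = 15 and the vertical distance is |14 - -7| = 21.
By the Pythagorean theorem, d = sqrt(15^2 + 21^2) = sqrt(666) = 3*sqrt(74).

3*sqrt(74)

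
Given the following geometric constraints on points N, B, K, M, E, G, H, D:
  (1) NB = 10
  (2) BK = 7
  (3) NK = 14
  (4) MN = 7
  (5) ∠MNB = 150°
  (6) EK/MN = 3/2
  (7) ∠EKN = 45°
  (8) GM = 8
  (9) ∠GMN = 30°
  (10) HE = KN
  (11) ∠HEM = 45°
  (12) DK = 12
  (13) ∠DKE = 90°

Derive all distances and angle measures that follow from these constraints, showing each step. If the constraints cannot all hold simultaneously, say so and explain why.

The constraints are consistent.

From the given relations:
  EK = 3/2·MN = 3/2·7 ≈ 10.5
  HE = KN = 14

Step 1: From NK = 14, KE = 10.5, and ∠NKE = 45°, by the law of cosines:
  NE² = NK² + KE² - 2·NK·KE·cos(45°) = 196 + 110.2 - 207.9 = 98.36
  NE ≈ 9.92

Step 2: From NM = 7, MG = 8, and ∠NMG = 30°, by the law of cosines:
  NG² = NM² + MG² - 2·NM·MG·cos(30°) = 49 + 64 - 96.99 = 16.01
  NG ≈ 4

Step 3: From BN = 10, NM = 7, and ∠BNM = 150°, by the law of cosines:
  BM² = BN² + NM² - 2·BN·NM·cos(150°) = 100 + 49 + 121.2 = 270.2
  BM ≈ 16.44

Step 4: From EK = 10.5, KD = 12, and ∠EKD = 90°, by the law of cosines:
  ED² = EK² + KD² - 2·EK·KD·cos(90°) = 110.2 + 144 - 0 = 254.2
  ED ≈ 15.95

Step 5: From NB = 10, NK = 14, BK = 7, by the inverse law of cosines:
  cos(∠BNK) = (NB² + NK² - BK²) / (2·NB·NK)
  ∠BNK = 28.1°

Step 6: From BK = 7, BN = 10, KN = 14, by the inverse law of cosines:
  cos(∠KBN) = (BK² + BN² - KN²) / (2·BK·BN)
  ∠KBN = 109.62°

Step 7: From KB = 7, KN = 14, BN = 10, by the inverse law of cosines:
  cos(∠BKN) = (KB² + KN² - BN²) / (2·KB·KN)
  ∠BKN = 42.29°

Step 8: From NE = 9.92, NK = 14, EK = 10.5, by the inverse law of cosines:
  cos(∠ENK) = (NE² + NK² - EK²) / (2·NE·NK)
  ∠ENK = 48.47°

Step 9: From NG = 4, NM = 7, GM = 8, by the inverse law of cosines:
  cos(∠GNM) = (NG² + NM² - GM²) / (2·NG·NM)
  ∠GNM = 88.97°

Step 10: From BM = 16.44, BN = 10, MN = 7, by the inverse law of cosines:
  cos(∠MBN) = (BM² + BN² - MN²) / (2·BM·BN)
  ∠MBN = 12.29°

Step 11: From MB = 16.44, MN = 7, BN = 10, by the inverse law of cosines:
  cos(∠BMN) = (MB² + MN² - BN²) / (2·MB·MN)
  ∠BMN = 17.71°

Step 12: From ED = 15.95, EK = 10.5, DK = 12, by the inverse law of cosines:
  cos(∠DEK) = (ED² + EK² - DK²) / (2·ED·EK)
  ∠DEK = 48.81°

Step 13: From EK = 10.5, EN = 9.92, KN = 14, by the inverse law of cosines:
  cos(∠KEN) = (EK² + EN² - KN²) / (2·EK·EN)
  ∠KEN = 86.53°

Step 14: From GM = 8, GN = 4, MN = 7, by the inverse law of cosines:
  cos(∠MGN) = (GM² + GN² - MN²) / (2·GM·GN)
  ∠MGN = 61.03°

Step 15: From DE = 15.95, DK = 12, EK = 10.5, by the inverse law of cosines:
  cos(∠EDK) = (DE² + DK² - EK²) / (2·DE·DK)
  ∠EDK = 41.19°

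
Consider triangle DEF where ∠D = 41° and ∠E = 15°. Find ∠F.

angle F = 180 - 41 - 15 = 124 degrees.

124 degrees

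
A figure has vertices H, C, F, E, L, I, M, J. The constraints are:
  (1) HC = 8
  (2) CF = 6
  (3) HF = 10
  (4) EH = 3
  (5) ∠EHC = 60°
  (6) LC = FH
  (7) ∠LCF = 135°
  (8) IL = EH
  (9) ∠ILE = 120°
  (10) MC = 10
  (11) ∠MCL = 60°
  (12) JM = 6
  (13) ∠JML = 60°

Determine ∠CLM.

From the given relations: LC = FH = 10.
Step 1: By the law of cosines on triangle LCM: LM² = 10² + 10² − 2·10·10·cos(60°) = 100, so LM = 10.
Step 2: By the inverse law of cosines on triangle CLM: cos(∠CLM) = (10² + 10² − 10²) / (2·10·10) = 100/200 = 0.5, so ∠CLM = 60°.

Therefore, the measure of angle ∠CLM = 60°.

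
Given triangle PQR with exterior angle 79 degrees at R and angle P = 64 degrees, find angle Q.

By the exterior angle theorem: exterior angle = sum of remote interior angles.
79 = 64 + angle Q
angle Q = 79 - 64 = 15 degrees

15 degrees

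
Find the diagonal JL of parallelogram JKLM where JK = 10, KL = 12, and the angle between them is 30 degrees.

Using the law of cosines:
d^2 = 10^2 + 12^2 - 2(10)(12)cos(30 degrees)
d^2 = 100 + 144 - 240*sqrt(3)/2
d^2 = 244 - 120*sqrt(3)
d = 2*sqrt(61 - 30*sqrt(3))

2*sqrt(61 - 30*sqrt(3))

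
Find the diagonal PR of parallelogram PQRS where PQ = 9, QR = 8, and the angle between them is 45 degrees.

Law of cosines: d^2 = 9^2 + 8^2 - 2(9)(8)cos(45°) = 145 - 72*sqrt(2), so d = sqrt(145 - 72*sqrt(2)).

sqrt(145 - 72*sqrt(2))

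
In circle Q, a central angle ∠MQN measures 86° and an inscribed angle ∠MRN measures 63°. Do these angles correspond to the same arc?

By the inscribed angle theorem, the inscribed angle for a central angle of 86° should be 86° / 2 = 43°.
The given inscribed angle is 63°, which does not equal 43°.
Therefore, no, they do not correspond to the same arc.

No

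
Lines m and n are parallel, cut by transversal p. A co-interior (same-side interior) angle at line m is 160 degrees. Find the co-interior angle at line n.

Co-interior angles sum to 180: 180 - 160 = 20 degrees.

20 degrees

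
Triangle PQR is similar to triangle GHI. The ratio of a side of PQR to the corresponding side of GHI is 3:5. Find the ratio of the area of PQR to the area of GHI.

The ratio of areas of similar triangles equals the square of the side ratio.
Side ratio = 3:5
Area ratio = (3/5)^2 = 9/25 = 9:25

9:25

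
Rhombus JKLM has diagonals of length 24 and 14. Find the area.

Area = (24 * 14) / 2 = 336 / 2 = 168

168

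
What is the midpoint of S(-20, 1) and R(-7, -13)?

M = ((x₁ + x₂)/2, (y₁ + y₂)/2)
= ((-20 + -7)/2, (1 + -13)/2)
= (-27/2, -12/2) = (-27/2, -6)

(-27/2, -6)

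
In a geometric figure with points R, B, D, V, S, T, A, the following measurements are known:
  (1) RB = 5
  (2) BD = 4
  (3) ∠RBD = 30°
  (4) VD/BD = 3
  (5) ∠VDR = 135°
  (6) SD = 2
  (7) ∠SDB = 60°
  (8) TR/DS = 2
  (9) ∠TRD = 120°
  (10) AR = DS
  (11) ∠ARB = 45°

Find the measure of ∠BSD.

Step 1: By the law of cosines on triangle SDB: SB² = 2² + 4² − 2·2·4·cos(60°) = 12, so SB = 2·√3.
Step 2: By the inverse law of cosines on triangle BSD: cos(∠BSD) = ((2·√3)² + 2² − 4²) / (2·2·√3·2) = 0/13.86 = 0, so ∠BSD = 90°.

Therefore, the measure of angle ∠BSD = 90°.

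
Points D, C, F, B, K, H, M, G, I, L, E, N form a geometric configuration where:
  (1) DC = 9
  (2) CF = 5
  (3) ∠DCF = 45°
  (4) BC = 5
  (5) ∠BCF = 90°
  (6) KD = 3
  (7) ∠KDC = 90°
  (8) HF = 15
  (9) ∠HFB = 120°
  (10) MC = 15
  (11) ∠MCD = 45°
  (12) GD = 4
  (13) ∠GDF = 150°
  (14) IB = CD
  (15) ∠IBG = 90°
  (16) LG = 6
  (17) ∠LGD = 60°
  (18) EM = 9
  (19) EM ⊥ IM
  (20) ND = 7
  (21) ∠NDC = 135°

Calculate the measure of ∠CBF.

Step 1: By the law of cosines on triangle BCF: BF² = 5² + 5² − 2·5·5·cos(90°) = 50, so BF = 5·√2.
Step 2: By the inverse law of cosines on triangle CBF: cos(∠CBF) = (5² + (5·√2)² − 5²) / (2·5·5·√2) = 50/70.71 = 0.7071, so ∠CBF = 45°.

Therefore, the measure of angle ∠CBF = 45°.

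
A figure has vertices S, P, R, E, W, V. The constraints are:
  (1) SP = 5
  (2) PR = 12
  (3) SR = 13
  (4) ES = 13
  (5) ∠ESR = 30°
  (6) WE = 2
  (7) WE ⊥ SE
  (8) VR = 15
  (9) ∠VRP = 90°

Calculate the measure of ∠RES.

Step 1: By the law of cosines on triangle ESR: ER² = 13² + 13² − 2·13·13·cos(30°) = 45.28, so ER ≈ 6.73.
Step 2: By the inverse law of cosines on triangle RES: cos(∠RES) = (6.73² + 13² − 13²) / (2·6.73·13) = 45.28/174.96 = 0.2588, so ∠RES = 75°.

Therefore, the measure of angle ∠RES = 75°.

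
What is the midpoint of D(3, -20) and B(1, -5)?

The midpoint is the average of the coordinates:
x: (3 + 1)/2 = 2
y: (-20 + -5)/2 = -25/2
Midpoint = (2, -25/2)

(2, -25/2)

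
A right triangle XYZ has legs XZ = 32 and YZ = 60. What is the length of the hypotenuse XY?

By the Pythagorean theorem: XY^2 = XZ^2 + YZ^2
XY^2 = 32^2 + 60^2 = 1024 + 3600 = 4624
XY = sqrt(4624) = 68

68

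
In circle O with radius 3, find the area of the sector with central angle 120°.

Sector area = πr² × θ/360
= π × 3² × 1/3
= π × 9 × 1/3
= 3*pi

3*pi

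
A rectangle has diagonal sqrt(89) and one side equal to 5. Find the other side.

b = sqrt(d^2 - a^2) = sqrt(89 - 25) = sqrt(64) = 8

8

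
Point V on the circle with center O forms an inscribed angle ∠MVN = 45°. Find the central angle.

Central angle = 2 × 45° = 90° (inscribed angle theorem).

90°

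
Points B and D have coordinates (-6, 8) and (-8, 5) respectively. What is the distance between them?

d = sqrt((-8 - -6)^2 + (5 - 8)^2)
d = sqrt(-2^2 + -3^2)
d = sqrt(4 + 9)
d = sqrt(13)

sqrt(13)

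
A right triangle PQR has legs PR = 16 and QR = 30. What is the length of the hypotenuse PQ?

PQ = sqrt(16^2 + 30^2) = sqrt(1156) = 34

34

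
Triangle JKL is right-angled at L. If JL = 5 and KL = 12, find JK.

JK = sqrt(5^2 + 12^2) = sqrt(169) = 13

13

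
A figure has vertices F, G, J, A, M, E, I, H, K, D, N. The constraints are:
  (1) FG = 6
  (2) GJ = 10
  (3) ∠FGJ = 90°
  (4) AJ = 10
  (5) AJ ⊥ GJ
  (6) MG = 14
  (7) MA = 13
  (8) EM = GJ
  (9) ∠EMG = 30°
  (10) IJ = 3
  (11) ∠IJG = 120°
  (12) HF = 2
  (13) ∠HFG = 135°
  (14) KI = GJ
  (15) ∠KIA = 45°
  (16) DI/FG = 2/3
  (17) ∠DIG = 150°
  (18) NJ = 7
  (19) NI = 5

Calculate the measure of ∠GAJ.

Step 1: By the law of cosines on triangle AJG: AG² = 10² + 10² − 2·10·10·cos(90°) = 200, so AG = 10·√2.
Step 2: By the inverse law of cosines on triangle GAJ: cos(∠GAJ) = ((10·√2)² + 10² − 10²) / (2·10·√2·10) = 200/282.84 = 0.7071, so ∠GAJ = 45°.

Therefore, the measure of angle ∠GAJ = 45°.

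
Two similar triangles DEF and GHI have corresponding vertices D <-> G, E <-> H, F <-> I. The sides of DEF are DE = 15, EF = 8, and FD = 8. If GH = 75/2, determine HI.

k = 75/2/15 = 5/2. HI = 5/2 * 8 = 20.

20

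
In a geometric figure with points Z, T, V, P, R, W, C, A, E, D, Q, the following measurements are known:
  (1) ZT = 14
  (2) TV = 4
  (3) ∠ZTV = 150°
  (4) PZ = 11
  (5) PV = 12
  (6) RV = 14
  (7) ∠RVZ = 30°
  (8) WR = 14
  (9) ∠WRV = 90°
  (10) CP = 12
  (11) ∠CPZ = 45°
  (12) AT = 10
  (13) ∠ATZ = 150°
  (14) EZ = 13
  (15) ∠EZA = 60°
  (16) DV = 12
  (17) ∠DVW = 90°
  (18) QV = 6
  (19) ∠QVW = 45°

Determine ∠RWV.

Step 1: By the law of cosines on triangle WRV: WV² = 14² + 14² − 2·14·14·cos(90°) = 392, so WV = 14·√2.
Step 2: By the inverse law of cosines on triangle RWV: cos(∠RWV) = (14² + (14·√2)² − 14²) / (2·14·14·√2) = 392/554.37 = 0.7071, so ∠RWV = 45°.

Therefore, the measure of angle ∠RWV = 45°.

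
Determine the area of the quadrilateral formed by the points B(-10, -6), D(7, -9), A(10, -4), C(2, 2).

The Shoelace formula works by pairing each vertex with the next (cycling back to the first).
For each pair, compute x_i*y_(i+1) - x_(i+1)*y_i:
  (-10*-9 - 7*-6) = 132
  (7*-4 - 10*-9) = 62
  (10*2 - 2*-4) = 28
  (2*-6 - -10*2) = 8
Taking half the absolute value of the total: Area = (1/2)(230) = 115.

115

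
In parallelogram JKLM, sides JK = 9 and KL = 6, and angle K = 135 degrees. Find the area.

Area = a * b * sin(theta)
Area = 9 * 6 * sin(135 degrees)
Area = 54 * sqrt(2)/2
Area = 27*sqrt(2)

27*sqrt(2)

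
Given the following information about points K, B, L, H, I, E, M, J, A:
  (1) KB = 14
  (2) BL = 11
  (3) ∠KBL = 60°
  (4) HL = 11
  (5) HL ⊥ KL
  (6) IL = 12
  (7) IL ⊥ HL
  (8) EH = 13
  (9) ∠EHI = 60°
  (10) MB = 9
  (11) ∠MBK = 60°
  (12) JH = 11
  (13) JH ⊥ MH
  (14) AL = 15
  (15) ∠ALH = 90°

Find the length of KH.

Step 1: By the law of cosines on triangle LBK: LK² = 11² + 14² − 2·11·14·cos(60°) = 163, so LK = √163.
Step 2: By the law of cosines on triangle KLH: KH² = √163² + 11² − 2·√163·11·cos(90°) = 284, so KH = 2·√71.

Therefore, the length of KH = 2·√71.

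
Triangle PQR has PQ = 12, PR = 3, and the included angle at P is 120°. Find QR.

By the law of cosines: QR^2 = PQ^2 + PR^2 - 2*PQ*PR*cos(P)
QR^2 = 12^2 + 3^2 - 2*12*3*cos(120°)
QR^2 = 144 + 9 - 72*(-1/2)
QR^2 = 189
QR = 3*sqrt(21)

3*sqrt(21)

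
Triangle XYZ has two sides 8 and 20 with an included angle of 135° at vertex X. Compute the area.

Area = (1/2) * XY * XZ * sin(X)
Area = (1/2) * 8 * 20 * sin(135°)
Area = (1/2) * 8 * 20 * sqrt(2)/2
Area = 40*sqrt(2)

40*sqrt(2)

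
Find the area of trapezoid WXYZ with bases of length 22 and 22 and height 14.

A trapezoid's area equals the midsegment times the height.
The midsegment is (22 + 22) / 2 = 22.
Area = 22 * 14 = 308.

308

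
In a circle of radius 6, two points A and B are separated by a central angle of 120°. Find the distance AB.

Drop a perpendicular from the center to the chord, bisecting both the chord and the central angle.
Each half-chord = r sin(θ/2) = 6 sin(60°).
The full chord = 2 × 6 × sin(60°) = 6*sqrt(3).

6*sqrt(3)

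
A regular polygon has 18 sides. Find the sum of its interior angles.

The sum of interior angles of an n-sided polygon is (n - 2) * 180.
For n = 18: (18 - 2) * 180 = 16 * 180 = 2880 degrees.

2880 degrees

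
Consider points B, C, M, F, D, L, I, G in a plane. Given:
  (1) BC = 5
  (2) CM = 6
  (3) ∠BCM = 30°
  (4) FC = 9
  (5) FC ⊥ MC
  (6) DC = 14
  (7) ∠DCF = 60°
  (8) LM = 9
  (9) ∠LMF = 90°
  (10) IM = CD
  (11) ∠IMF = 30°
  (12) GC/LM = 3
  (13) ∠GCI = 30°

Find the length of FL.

Step 1: By the law of cosines on triangle FCM: FM² = 9² + 6² − 2·9·6·cos(90°) = 117, so FM = 3·√13.
Step 2: By the law of cosines on triangle FML: FL² = (3·√13)² + 9² − 2·3·√13·9·cos(90°) = 198, so FL = 3·√22.

Therefore, the length of FL = 3·√22.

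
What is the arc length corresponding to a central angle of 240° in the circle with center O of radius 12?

Arc length = 2πr × θ/360
= 2π × 12 × 2/3
= 16*pi

16*pi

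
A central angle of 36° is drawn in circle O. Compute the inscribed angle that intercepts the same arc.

An inscribed angle intercepts an arc from a point on the circle, while the central angle intercepts the same arc from the center.
The inscribed angle is always half the central angle: 36° / 2 = 18°.

18°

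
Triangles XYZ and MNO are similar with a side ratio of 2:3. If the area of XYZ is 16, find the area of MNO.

For similar figures, the area ratio equals the square of the side ratio.
Side ratio (XYZ to MNO) = 2:3, so area ratio = 2^2:3^2 = 4:9.
If the area of XYZ is 16, then the area of MNO = 16 * (9/4) = 36.

36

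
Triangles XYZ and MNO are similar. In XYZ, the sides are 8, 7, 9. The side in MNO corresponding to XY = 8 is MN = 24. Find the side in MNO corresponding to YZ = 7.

k = 24/8 = 3. NO = 3 * 7 = 21.

21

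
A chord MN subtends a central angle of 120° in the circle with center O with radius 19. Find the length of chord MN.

Drop a perpendicular from the center to the chord, bisecting both the chord and the central angle.
Each half-chord = r sin(θ/2) = 19 sin(60°).
The full chord = 2 × 19 × sin(60°) = 19*sqrt(3).

19*sqrt(3)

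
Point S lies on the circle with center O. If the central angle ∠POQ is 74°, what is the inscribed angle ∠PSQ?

Inscribed angle = 74° / 2 = 37° (inscribed angle theorem).

37°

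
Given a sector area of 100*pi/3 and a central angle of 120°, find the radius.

r² = 360 × 100*pi/3 / (π × 120) = 100, so r = 10.

10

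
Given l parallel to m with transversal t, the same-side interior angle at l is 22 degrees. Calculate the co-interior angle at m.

Co-interior angles sum to 180: 180 - 22 = 158 degrees.

158 degrees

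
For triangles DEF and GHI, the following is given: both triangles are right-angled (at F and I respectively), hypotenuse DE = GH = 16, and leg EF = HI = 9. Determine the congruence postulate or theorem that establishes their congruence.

The given information matches HL: The hypotenuse and one leg of two right triangles are equal (Hypotenuse-Leg).

HL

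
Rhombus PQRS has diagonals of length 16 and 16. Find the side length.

Half-diagonals are 8 and 8. side = sqrt(8^2 + 8^2) = sqrt(128) = 8*sqrt(2)

8*sqrt(2)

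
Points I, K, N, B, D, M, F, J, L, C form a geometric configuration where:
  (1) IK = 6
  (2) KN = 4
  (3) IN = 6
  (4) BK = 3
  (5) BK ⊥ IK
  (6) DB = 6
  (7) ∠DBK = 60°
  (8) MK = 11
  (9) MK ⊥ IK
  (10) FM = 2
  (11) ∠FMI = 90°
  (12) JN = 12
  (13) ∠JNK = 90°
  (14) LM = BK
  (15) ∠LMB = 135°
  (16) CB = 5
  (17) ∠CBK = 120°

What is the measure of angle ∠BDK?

Step 1: By the law of cosines on triangle DBK: DK² = 6² + 3² − 2·6·3·cos(60°) = 27, so DK = 3·√3.
Step 2: By the inverse law of cosines on triangle BDK: cos(∠BDK) = (6² + (3·√3)² − 3²) / (2·6·3·√3) = 54/62.35 = 0.866, so ∠BDK = 30°.

Therefore, the measure of angle ∠BDK = 30°.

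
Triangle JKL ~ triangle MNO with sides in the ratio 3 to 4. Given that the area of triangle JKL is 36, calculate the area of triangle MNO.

The ratio of areas of similar triangles = (side ratio)^2.
Side ratio = 3:4, so area ratio = 9:16.
Area of MNO / Area of JKL = 16/9
Area of MNO = 36 * 16/9 = 64

64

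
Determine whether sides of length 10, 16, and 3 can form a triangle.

No.
The triangle inequality is violated: 10 + 3 = 13 ≤ 16.
These lengths cannot form a triangle.

No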